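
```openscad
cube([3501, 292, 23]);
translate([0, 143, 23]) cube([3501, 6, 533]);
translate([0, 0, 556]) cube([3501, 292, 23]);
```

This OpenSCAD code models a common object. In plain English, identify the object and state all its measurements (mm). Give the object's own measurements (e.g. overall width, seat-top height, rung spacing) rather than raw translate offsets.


An I-beam lying along x, 3501 mm long. Overall section height 579 mm. Two flanges 292 mm wide (y) and 23 mm thick, one on the floor and one at the top; a web 6 mm thick runs between them, centred on the flange width.


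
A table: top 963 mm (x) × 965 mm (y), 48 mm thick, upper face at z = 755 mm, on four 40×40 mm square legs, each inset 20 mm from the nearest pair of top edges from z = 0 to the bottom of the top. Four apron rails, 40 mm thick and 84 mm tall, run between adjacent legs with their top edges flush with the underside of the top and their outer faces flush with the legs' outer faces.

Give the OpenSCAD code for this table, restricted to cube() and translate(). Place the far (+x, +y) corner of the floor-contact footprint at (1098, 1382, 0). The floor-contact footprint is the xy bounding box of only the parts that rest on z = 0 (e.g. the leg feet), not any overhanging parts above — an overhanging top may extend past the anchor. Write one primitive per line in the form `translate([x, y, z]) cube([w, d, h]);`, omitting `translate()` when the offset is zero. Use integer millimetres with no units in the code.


translate([155, 437, 707]) cube([963, 965, 48]);
translate([175, 457, 0]) cube([40, 40, 707]);
translate([1058, 457, 0]) cube([40, 40, 707]);
translate([175, 1342, 0]) cube([40, 40, 707]);
translate([1058, 1342, 0]) cube([40, 40, 707]);
translate([215, 457, 623]) cube([843, 40, 84]);
translate([215, 1342, 623]) cube([843, 40, 84]);
translate([175, 497, 623]) cube([40, 845, 84]);
translate([1058, 497, 623]) cube([40, 845, 84]);


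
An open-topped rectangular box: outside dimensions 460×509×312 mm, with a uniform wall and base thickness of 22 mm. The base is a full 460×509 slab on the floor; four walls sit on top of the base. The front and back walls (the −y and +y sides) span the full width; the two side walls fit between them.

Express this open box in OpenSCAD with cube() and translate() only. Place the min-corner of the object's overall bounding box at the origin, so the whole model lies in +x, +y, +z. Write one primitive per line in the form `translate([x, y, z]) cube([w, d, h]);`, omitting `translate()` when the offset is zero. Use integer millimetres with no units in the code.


cube([460, 509, 22]);
translate([0, 0, 22]) cube([460, 22, 290]);
translate([0, 487, 22]) cube([460, 22, 290]);
translate([0, 22, 22]) cube([22, 465, 290]);
translate([438, 22, 22]) cube([22, 465, 290]);


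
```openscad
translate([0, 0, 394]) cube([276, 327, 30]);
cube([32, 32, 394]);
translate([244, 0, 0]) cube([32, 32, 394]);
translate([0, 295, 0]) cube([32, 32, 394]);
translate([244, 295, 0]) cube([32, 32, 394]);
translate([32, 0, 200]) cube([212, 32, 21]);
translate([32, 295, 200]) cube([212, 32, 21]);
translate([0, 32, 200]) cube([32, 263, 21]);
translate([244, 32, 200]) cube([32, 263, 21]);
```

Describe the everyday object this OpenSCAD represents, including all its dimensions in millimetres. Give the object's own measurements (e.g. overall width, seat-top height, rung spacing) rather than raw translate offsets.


A four-legged stool. The seat is a 276×327×30 mm slab whose top surface is at z = 424 mm; four square legs, each 32×32 mm in cross-section, run from the floor (z = 0) to the underside of the seat, each flush with a corner of the seat. Four stretchers, 32 mm wide and 21 mm tall, connect adjacent legs with their undersides at z = 200 mm, each running between the inner faces of the legs it joins and aligned with the legs' outer faces on the other axis.


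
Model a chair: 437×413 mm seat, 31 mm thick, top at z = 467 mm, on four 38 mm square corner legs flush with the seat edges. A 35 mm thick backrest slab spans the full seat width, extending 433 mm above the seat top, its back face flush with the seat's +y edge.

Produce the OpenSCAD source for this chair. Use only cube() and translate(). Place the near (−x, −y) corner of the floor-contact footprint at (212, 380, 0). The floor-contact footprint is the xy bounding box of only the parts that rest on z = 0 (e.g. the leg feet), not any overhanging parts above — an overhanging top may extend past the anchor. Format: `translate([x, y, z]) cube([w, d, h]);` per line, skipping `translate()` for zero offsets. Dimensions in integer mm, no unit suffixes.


// leg_h = 467 - 31 = 436
translate([212, 380, 436]) cube([437, 413, 31]);
translate([212, 380, 0]) cube([38, 38, 436]);
translate([611, 380, 0]) cube([38, 38, 436]);
translate([212, 755, 0]) cube([38, 38, 436]);
translate([611, 755, 0]) cube([38, 38, 436]);
translate([212, 758, 467]) cube([437, 35, 433]);


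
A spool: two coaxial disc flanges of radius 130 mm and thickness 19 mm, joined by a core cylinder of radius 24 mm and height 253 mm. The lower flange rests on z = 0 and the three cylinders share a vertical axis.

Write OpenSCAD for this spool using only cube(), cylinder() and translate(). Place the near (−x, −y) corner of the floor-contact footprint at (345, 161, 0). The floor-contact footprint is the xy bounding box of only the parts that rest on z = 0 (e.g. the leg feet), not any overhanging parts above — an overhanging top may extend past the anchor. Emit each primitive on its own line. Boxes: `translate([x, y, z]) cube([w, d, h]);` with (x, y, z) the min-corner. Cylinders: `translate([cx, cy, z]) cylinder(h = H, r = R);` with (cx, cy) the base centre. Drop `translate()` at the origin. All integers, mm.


translate([475, 291, 0]) cylinder(h = 19, r = 130);
translate([475, 291, 19]) cylinder(h = 253, r = 24);
translate([475, 291, 272]) cylinder(h = 19, r = 130);


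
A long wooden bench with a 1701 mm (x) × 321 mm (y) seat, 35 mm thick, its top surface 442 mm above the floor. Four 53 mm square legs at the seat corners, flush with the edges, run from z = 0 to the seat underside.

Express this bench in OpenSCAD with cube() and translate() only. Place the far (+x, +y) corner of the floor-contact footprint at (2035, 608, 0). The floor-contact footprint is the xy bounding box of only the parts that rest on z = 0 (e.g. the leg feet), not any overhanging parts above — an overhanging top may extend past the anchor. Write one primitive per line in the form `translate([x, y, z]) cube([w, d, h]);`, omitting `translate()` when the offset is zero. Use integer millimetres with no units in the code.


translate([334, 287, 407]) cube([1701, 321, 35]);
translate([334, 287, 0]) cube([53, 53, 407]);
translate([334, 555, 0]) cube([53, 53, 407]);
translate([1982, 287, 0]) cube([53, 53, 407]);
translate([1982, 555, 0]) cube([53, 53, 407]);


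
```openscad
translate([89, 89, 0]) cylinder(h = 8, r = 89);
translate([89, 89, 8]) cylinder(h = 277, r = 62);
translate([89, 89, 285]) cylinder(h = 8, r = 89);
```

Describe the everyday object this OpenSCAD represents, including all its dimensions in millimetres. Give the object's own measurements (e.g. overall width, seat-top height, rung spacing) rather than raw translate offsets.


A spool: two coaxial disc flanges of radius 89 mm and thickness 8 mm, joined by a core cylinder of radius 62 mm and height 277 mm. The lower flange rests on z = 0 and the three cylinders share a vertical axis.


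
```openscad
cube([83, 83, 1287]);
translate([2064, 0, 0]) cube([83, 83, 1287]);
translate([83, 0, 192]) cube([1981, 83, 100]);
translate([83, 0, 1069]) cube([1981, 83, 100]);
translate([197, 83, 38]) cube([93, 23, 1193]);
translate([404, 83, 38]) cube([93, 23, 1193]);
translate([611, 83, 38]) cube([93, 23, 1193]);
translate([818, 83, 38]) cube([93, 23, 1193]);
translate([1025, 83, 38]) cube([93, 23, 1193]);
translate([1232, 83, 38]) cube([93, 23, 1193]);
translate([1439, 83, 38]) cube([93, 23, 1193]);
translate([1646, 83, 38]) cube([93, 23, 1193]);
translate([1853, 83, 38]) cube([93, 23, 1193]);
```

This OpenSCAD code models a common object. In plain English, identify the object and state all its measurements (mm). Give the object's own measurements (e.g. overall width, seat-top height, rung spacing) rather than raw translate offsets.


A fence section. Two 83×83 mm posts, 1287 mm tall, stand on the floor with a clear span of 1981 mm between their inner faces. Two horizontal rails of 83×100 mm section span the gap between the posts with their undersides at z = 192 mm and z = 1069 mm, flush with the posts' −y face. 9 pickets, each 93 mm wide, 23 mm thick and 1193 mm tall, are fixed to the +y face of the rails with their bottoms at z = 38 mm, spaced across the span with a 114 mm gap after the −x post and between neighbouring pickets, with 118 mm left before the +x post.


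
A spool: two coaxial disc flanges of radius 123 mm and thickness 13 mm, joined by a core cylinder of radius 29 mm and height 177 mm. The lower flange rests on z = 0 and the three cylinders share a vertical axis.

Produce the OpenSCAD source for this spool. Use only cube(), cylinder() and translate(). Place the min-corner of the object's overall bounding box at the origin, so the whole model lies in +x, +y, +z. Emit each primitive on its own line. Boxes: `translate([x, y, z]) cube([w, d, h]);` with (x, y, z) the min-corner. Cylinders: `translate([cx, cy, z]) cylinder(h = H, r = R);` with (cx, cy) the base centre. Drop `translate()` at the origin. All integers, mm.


translate([123, 123, 0]) cylinder(h = 13, r = 123);
translate([123, 123, 13]) cylinder(h = 177, r = 29);
translate([123, 123, 190]) cylinder(h = 13, r = 123);


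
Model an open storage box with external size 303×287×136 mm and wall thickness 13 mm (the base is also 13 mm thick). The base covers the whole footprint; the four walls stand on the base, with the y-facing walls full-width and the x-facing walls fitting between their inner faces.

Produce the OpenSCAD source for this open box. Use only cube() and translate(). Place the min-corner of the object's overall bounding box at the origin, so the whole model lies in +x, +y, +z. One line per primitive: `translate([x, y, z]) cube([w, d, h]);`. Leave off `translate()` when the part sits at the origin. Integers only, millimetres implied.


cube([303, 287, 13]);
translate([0, 0, 13]) cube([303, 13, 123]);
translate([0, 274, 13]) cube([303, 13, 123]);
translate([0, 13, 13]) cube([13, 261, 123]);
translate([290, 13, 13]) cube([13, 261, 123]);


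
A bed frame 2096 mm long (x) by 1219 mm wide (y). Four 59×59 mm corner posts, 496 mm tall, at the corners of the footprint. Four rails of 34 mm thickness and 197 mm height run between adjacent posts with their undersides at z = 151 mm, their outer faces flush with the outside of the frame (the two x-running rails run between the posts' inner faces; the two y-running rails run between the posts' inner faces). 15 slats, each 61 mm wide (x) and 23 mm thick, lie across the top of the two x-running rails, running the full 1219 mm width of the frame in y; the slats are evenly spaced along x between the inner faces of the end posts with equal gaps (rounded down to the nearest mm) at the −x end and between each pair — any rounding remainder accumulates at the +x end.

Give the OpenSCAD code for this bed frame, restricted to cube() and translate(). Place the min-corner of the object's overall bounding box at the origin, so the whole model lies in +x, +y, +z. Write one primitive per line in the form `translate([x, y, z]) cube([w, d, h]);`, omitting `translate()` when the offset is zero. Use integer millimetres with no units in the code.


cube([59, 59, 496]);
translate([0, 1160, 0]) cube([59, 59, 496]);
translate([2037, 0, 0]) cube([59, 59, 496]);
translate([2037, 1160, 0]) cube([59, 59, 496]);
translate([59, 0, 151]) cube([1978, 34, 197]);
translate([59, 1185, 151]) cube([1978, 34, 197]);
translate([0, 59, 151]) cube([34, 1101, 197]);
translate([2062, 59, 151]) cube([34, 1101, 197]);
translate([125, 0, 348]) cube([61, 1219, 23]);
translate([252, 0, 348]) cube([61, 1219, 23]);
translate([379, 0, 348]) cube([61, 1219, 23]);
translate([506, 0, 348]) cube([61, 1219, 23]);
translate([633, 0, 348]) cube([61, 1219, 23]);
translate([760, 0, 348]) cube([61, 1219, 23]);
translate([887, 0, 348]) cube([61, 1219, 23]);
translate([1014, 0, 348]) cube([61, 1219, 23]);
translate([1141, 0, 348]) cube([61, 1219, 23]);
translate([1268, 0, 348]) cube([61, 1219, 23]);
translate([1395, 0, 348]) cube([61, 1219, 23]);
translate([1522, 0, 348]) cube([61, 1219, 23]);
translate([1649, 0, 348]) cube([61, 1219, 23]);
translate([1776, 0, 348]) cube([61, 1219, 23]);
translate([1903, 0, 348]) cube([61, 1219, 23]);


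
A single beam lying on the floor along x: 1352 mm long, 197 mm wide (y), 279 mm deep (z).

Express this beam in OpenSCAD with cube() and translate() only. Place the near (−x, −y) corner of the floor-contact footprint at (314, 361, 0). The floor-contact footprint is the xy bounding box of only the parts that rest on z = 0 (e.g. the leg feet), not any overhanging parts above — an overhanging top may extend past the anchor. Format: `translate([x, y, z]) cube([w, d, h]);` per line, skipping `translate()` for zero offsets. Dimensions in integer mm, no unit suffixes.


translate([314, 361, 0]) cube([1352, 197, 279]);


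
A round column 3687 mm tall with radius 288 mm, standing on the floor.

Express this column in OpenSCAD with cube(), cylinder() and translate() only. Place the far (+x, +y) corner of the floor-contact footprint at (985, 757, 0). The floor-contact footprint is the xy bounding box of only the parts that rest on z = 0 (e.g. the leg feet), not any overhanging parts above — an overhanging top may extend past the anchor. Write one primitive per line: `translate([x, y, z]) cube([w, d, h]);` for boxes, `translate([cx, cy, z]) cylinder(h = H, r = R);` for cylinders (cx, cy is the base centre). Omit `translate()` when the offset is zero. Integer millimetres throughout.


translate([697, 469, 0]) cylinder(h = 3687, r = 288);


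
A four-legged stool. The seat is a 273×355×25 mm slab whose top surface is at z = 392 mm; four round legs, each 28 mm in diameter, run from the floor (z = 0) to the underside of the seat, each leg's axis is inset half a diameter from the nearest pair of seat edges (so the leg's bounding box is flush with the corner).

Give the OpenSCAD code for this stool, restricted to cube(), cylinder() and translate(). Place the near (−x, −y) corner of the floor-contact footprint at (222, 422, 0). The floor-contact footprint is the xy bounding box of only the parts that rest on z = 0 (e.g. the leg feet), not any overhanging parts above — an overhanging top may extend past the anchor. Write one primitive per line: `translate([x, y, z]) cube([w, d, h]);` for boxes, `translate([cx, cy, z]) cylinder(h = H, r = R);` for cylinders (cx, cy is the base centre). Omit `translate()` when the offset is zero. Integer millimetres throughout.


translate([222, 422, 367]) cube([273, 355, 25]);
translate([236, 436, 0]) cylinder(h = 367, r = 14);
translate([481, 436, 0]) cylinder(h = 367, r = 14);
translate([236, 763, 0]) cylinder(h = 367, r = 14);
translate([481, 763, 0]) cylinder(h = 367, r = 14);


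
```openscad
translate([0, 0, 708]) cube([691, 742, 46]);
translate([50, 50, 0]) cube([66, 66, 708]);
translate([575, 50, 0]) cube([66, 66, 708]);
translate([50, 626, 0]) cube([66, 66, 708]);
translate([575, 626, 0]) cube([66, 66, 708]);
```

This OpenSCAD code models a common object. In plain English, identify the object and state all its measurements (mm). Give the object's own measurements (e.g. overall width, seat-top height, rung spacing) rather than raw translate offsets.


A table: top 691 mm (x) × 742 mm (y), 46 mm thick, upper face at z = 754 mm, on four 66×66 mm square legs, each inset 50 mm from the nearest pair of top edges from z = 0 to the bottom of the top.


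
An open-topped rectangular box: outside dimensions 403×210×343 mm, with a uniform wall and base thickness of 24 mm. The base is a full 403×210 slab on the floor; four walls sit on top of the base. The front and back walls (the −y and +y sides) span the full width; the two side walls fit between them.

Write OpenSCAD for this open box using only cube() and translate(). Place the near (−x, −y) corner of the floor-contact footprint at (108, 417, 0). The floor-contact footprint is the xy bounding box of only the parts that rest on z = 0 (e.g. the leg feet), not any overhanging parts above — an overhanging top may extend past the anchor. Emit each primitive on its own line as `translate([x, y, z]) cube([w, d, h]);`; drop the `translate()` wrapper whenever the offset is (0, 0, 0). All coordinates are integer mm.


translate([108, 417, 0]) cube([403, 210, 24]);
translate([108, 417, 24]) cube([403, 24, 319]);
translate([108, 603, 24]) cube([403, 24, 319]);
translate([108, 441, 24]) cube([24, 162, 319]);
translate([487, 441, 24]) cube([24, 162, 319]);


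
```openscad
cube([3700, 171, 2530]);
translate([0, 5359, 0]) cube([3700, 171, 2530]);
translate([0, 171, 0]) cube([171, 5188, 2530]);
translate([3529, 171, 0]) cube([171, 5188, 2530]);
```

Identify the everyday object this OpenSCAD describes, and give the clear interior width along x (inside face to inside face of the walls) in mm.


A house (or room) frame. The interior width is 3358 mm.

Four 2530 mm walls enclosing a rectangle with no floor or roof — a room or house frame. Outside width is 3700 mm and wall thickness is 171 mm, so the interior width is 3700 − 2 × 171 = 3358 mm.


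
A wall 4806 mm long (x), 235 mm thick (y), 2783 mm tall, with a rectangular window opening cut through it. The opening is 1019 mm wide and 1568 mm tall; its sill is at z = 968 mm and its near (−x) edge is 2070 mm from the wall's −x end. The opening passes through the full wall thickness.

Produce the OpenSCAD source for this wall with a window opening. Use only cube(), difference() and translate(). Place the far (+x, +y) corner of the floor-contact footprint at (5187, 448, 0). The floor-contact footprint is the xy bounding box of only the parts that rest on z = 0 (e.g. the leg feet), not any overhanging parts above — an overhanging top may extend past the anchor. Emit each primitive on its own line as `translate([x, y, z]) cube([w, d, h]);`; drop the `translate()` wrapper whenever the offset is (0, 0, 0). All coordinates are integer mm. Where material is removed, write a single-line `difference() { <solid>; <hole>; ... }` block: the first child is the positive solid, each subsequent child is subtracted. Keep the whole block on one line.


difference() { translate([381, 213, 0]) cube([4806, 235, 2783]); translate([2451, 213, 968]) cube([1019, 235, 1568]); }


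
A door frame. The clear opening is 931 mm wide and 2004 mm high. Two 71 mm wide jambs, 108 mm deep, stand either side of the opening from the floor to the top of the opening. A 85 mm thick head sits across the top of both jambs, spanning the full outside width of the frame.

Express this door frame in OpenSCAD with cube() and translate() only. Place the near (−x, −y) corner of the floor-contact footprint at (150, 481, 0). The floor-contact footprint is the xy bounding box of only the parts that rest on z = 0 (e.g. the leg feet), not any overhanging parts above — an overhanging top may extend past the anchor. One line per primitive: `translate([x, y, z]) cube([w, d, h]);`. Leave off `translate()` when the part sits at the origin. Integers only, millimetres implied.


translate([150, 481, 0]) cube([71, 108, 2004]);
translate([1152, 481, 0]) cube([71, 108, 2004]);
translate([150, 481, 2004]) cube([1073, 108, 85]);


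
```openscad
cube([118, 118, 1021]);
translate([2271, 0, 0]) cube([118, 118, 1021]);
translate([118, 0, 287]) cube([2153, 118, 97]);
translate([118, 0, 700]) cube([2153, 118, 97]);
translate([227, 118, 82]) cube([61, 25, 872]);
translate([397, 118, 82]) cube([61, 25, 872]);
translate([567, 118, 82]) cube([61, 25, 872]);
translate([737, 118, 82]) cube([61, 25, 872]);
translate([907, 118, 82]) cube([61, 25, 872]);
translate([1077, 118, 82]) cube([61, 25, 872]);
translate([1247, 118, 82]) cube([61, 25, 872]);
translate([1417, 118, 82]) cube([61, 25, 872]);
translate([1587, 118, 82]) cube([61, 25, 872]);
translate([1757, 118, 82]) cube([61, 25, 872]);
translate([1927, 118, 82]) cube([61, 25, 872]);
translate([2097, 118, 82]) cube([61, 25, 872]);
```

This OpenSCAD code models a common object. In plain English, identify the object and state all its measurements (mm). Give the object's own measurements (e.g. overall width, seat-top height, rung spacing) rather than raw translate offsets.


A fence section. Two 118×118 mm posts, 1021 mm tall, stand on the floor with a clear span of 2153 mm between their inner faces. Two horizontal rails of 118×97 mm section span the gap between the posts with their undersides at z = 287 mm and z = 700 mm, flush with the posts' −y face. 12 pickets, each 61 mm wide, 25 mm thick and 872 mm tall, are fixed to the +y face of the rails with their bottoms at z = 82 mm, spaced across the span with a 109 mm gap after the −x post and between neighbouring pickets, with 113 mm left before the +x post.


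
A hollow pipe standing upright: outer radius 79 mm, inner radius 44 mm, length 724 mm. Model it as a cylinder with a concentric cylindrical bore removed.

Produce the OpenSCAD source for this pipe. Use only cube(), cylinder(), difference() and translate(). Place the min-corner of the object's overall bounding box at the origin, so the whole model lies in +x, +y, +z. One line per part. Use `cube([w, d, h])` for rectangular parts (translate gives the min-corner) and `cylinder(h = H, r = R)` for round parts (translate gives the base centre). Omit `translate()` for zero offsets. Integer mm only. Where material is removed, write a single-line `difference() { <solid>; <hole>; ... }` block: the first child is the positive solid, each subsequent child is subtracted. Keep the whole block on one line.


difference() { translate([79, 79, 0]) cylinder(h = 724, r = 79); translate([79, 79, 0]) cylinder(h = 724, r = 44); }


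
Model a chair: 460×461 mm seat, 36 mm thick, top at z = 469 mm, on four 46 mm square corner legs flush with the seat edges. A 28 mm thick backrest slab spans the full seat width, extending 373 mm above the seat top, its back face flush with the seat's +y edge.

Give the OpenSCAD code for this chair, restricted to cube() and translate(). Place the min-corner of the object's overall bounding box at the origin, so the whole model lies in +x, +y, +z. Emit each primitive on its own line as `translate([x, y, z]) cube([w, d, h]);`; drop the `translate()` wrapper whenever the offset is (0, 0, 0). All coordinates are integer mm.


// leg_h = 469 - 36 = 433
translate([0, 0, 433]) cube([460, 461, 36]);
cube([46, 46, 433]);
translate([414, 0, 0]) cube([46, 46, 433]);
translate([0, 415, 0]) cube([46, 46, 433]);
translate([414, 415, 0]) cube([46, 46, 433]);
translate([0, 433, 469]) cube([460, 28, 373]);


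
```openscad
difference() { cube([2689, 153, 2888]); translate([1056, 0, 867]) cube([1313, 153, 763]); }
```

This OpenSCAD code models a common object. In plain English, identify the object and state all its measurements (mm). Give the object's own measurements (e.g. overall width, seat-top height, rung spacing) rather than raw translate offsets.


A wall 2689 mm long (x), 153 mm thick (y), 2888 mm tall, with a rectangular window opening cut through it. The opening is 1313 mm wide and 763 mm tall; its sill is at z = 867 mm and its near (−x) edge is 1056 mm from the wall's −x end. The opening passes through the full wall thickness.


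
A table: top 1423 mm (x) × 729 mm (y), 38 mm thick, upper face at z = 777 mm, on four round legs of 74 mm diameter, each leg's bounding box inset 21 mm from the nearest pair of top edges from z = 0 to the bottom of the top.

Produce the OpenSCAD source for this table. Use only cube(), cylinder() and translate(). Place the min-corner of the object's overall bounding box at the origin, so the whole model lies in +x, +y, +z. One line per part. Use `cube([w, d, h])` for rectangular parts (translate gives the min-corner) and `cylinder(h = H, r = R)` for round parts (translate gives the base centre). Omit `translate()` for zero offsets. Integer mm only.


// leg_h = 777 - 38 = 739
translate([0, 0, 739]) cube([1423, 729, 38]);
translate([58, 58, 0]) cylinder(h = 739, r = 37);
translate([1365, 58, 0]) cylinder(h = 739, r = 37);
translate([58, 671, 0]) cylinder(h = 739, r = 37);
translate([1365, 671, 0]) cylinder(h = 739, r = 37);


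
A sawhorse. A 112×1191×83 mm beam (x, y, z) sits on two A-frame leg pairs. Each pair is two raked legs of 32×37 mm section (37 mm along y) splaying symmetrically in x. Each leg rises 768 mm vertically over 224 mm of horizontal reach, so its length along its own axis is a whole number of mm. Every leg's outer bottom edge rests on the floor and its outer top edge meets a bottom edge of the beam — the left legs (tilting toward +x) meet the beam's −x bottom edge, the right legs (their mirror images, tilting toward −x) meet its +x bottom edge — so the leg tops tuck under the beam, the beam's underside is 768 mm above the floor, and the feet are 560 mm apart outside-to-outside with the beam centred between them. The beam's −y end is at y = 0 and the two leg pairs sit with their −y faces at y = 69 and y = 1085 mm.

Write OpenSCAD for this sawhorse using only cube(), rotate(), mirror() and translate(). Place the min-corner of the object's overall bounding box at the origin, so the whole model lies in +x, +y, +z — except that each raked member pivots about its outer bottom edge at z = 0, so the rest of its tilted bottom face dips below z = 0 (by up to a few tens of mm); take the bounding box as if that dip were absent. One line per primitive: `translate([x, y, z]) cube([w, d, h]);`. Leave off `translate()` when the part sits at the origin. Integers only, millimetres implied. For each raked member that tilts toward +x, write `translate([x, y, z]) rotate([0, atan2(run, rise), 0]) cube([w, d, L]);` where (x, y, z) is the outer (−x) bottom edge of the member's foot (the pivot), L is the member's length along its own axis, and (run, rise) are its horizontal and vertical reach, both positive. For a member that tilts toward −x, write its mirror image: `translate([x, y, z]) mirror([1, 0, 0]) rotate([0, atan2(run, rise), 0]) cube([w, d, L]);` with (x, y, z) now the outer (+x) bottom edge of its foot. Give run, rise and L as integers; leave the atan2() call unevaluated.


translate([224, 0, 768]) cube([112, 1191, 83]);
translate([0, 69, 0]) rotate([0, atan2(224, 768), 0]) cube([32, 37, 800]);
translate([560, 69, 0]) mirror([1, 0, 0]) rotate([0, atan2(224, 768), 0]) cube([32, 37, 800]);
translate([0, 1085, 0]) rotate([0, atan2(224, 768), 0]) cube([32, 37, 800]);
translate([560, 1085, 0]) mirror([1, 0, 0]) rotate([0, atan2(224, 768), 0]) cube([32, 37, 800]);


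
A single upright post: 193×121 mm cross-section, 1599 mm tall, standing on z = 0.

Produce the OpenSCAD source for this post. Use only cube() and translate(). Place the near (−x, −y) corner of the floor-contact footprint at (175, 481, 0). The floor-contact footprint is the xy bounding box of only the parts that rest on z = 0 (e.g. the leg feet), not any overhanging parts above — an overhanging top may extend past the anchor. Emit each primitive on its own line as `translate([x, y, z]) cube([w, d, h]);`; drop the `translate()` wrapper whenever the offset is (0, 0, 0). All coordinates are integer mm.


translate([175, 481, 0]) cube([193, 121, 1599]);


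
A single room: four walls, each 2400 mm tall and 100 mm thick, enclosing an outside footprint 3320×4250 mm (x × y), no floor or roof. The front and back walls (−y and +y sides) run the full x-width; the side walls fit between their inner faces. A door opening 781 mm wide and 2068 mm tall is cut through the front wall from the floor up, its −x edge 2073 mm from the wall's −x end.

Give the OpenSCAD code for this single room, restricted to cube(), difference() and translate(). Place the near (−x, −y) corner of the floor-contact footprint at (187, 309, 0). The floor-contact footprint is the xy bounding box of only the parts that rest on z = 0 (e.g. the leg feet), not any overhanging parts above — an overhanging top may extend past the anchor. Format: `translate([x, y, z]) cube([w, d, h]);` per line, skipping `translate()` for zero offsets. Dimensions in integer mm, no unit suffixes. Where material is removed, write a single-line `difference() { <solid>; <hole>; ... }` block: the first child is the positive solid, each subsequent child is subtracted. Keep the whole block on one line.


difference() { translate([187, 309, 0]) cube([3320, 100, 2400]); translate([2260, 309, 0]) cube([781, 100, 2068]); }
translate([187, 4459, 0]) cube([3320, 100, 2400]);
translate([187, 409, 0]) cube([100, 4050, 2400]);
translate([3407, 409, 0]) cube([100, 4050, 2400]);


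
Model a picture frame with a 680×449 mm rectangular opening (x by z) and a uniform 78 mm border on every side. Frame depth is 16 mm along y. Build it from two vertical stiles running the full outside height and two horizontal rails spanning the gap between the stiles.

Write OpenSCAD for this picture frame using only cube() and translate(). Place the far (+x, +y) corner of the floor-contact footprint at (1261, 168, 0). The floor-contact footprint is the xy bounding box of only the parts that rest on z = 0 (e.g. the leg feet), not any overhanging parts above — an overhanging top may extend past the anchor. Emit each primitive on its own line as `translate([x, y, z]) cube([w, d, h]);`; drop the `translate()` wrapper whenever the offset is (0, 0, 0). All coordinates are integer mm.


translate([425, 152, 0]) cube([78, 16, 605]);
translate([1183, 152, 0]) cube([78, 16, 605]);
translate([503, 152, 0]) cube([680, 16, 78]);
translate([503, 152, 527]) cube([680, 16, 78]);


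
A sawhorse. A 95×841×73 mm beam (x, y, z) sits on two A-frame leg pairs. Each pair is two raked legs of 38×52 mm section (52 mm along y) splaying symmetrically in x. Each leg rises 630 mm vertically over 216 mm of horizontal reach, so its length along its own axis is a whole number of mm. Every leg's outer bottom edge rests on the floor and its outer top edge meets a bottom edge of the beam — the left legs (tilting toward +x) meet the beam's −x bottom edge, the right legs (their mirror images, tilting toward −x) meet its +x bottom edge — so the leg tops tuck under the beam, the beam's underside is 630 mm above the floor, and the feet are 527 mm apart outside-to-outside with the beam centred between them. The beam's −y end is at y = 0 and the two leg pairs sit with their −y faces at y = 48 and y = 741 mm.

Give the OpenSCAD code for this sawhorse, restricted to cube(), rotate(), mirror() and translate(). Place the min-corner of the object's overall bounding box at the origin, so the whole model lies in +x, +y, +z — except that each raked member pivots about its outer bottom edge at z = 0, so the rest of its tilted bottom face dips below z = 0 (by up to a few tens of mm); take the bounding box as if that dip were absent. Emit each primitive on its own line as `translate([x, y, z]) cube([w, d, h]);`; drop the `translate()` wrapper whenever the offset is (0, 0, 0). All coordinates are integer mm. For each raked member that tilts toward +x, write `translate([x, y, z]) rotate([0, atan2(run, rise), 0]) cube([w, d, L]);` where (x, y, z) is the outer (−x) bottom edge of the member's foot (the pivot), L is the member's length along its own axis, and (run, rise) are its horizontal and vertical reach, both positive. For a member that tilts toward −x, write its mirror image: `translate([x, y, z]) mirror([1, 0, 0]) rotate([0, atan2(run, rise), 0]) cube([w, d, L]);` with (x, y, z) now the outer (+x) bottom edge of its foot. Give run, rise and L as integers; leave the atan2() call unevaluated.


translate([216, 0, 630]) cube([95, 841, 73]);
translate([0, 48, 0]) rotate([0, atan2(216, 630), 0]) cube([38, 52, 666]);
translate([527, 48, 0]) mirror([1, 0, 0]) rotate([0, atan2(216, 630), 0]) cube([38, 52, 666]);
translate([0, 741, 0]) rotate([0, atan2(216, 630), 0]) cube([38, 52, 666]);
translate([527, 741, 0]) mirror([1, 0, 0]) rotate([0, atan2(216, 630), 0]) cube([38, 52, 666]);


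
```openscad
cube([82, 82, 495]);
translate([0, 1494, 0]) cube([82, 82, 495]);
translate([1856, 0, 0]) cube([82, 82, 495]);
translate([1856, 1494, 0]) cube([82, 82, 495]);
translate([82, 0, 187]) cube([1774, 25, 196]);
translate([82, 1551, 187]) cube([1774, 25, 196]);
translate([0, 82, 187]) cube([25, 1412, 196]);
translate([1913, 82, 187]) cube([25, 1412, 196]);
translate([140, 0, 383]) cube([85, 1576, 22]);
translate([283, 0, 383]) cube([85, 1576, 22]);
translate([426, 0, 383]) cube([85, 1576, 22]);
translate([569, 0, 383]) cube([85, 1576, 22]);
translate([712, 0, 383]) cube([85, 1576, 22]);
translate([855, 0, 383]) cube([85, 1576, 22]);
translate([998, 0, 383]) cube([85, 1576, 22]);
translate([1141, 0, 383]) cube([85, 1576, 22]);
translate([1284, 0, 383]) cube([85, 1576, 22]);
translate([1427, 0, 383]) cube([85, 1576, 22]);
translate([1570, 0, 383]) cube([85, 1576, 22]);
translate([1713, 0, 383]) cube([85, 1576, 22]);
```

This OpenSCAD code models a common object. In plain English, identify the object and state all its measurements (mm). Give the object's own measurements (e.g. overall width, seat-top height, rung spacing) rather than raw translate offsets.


A bed frame 1938 mm long (x) by 1576 mm wide (y). Four 82×82 mm corner posts, 495 mm tall, at the corners of the footprint. Four rails of 25 mm thickness and 196 mm height run between adjacent posts with their undersides at z = 187 mm, their outer faces flush with the outside of the frame (the two x-running rails run between the posts' inner faces; the two y-running rails run between the posts' inner faces). 12 slats, each 85 mm wide (x) and 22 mm thick, lie across the top of the two x-running rails, running the full 1576 mm width of the frame in y; along x they sit between the end posts with a 58 mm gap after the −x posts and between neighbouring slats and before the +x posts.


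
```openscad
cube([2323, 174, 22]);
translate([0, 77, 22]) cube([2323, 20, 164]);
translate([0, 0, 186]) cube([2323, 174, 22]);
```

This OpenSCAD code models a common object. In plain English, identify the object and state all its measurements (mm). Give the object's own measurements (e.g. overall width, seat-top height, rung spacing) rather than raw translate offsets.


An I-beam lying along x, 2323 mm long. Overall section height 208 mm. Two flanges 174 mm wide (y) and 22 mm thick, one on the floor and one at the top; a web 20 mm thick runs between them, centred on the flange width.


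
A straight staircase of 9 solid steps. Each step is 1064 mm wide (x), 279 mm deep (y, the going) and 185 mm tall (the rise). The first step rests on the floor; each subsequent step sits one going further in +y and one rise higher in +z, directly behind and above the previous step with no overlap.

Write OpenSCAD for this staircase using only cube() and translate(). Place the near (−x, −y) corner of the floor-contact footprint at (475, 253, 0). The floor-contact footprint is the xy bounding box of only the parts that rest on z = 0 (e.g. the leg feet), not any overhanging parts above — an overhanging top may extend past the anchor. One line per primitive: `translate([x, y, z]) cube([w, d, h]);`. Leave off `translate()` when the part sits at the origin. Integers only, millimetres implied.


translate([475, 253, 0]) cube([1064, 279, 185]);
translate([475, 532, 185]) cube([1064, 279, 185]);
translate([475, 811, 370]) cube([1064, 279, 185]);
translate([475, 1090, 555]) cube([1064, 279, 185]);
translate([475, 1369, 740]) cube([1064, 279, 185]);
translate([475, 1648, 925]) cube([1064, 279, 185]);
translate([475, 1927, 1110]) cube([1064, 279, 185]);
translate([475, 2206, 1295]) cube([1064, 279, 185]);
translate([475, 2485, 1480]) cube([1064, 279, 185]);


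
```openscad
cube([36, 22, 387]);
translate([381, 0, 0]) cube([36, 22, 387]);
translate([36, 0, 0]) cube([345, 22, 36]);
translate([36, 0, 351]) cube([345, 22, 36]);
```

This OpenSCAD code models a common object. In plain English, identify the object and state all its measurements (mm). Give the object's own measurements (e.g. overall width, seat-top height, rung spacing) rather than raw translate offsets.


A rectangular picture frame lying in the x–z plane (depth along y). The opening is 345 mm wide (x) by 315 mm tall (z), surrounded by a border 36 mm wide on all four sides. The frame is 22 mm deep and is made of two full-height vertical stiles with two horizontal rails fitted between them.


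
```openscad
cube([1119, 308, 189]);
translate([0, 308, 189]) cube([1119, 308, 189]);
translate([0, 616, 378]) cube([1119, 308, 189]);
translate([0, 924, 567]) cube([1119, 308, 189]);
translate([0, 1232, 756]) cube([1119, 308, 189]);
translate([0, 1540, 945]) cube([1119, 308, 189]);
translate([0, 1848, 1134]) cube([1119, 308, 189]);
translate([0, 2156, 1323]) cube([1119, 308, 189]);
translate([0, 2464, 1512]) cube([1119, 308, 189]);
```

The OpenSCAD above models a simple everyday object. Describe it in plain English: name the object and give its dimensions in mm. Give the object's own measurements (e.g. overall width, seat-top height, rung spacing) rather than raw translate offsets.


A straight staircase of 9 solid steps. Each step is 1119 mm wide (x), 308 mm deep (y, the going) and 189 mm tall (the rise). The first step rests on the floor; each subsequent step sits one going further in +y and one rise higher in +z, directly behind and above the previous step with no overlap.


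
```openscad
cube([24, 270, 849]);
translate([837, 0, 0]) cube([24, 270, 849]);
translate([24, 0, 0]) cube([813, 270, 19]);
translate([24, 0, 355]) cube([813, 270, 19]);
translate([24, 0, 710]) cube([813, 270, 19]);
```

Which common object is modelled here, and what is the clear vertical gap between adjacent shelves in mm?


A bookshelf. The clear shelf gap is 336 mm.

Two tall side panels with 3 horizontal boards between them — a bookshelf. The first two shelf undersides are at z = 0 and z = 355; with shelf thickness 19, the clear gap is 355 − 0 − 19 = 336 mm.


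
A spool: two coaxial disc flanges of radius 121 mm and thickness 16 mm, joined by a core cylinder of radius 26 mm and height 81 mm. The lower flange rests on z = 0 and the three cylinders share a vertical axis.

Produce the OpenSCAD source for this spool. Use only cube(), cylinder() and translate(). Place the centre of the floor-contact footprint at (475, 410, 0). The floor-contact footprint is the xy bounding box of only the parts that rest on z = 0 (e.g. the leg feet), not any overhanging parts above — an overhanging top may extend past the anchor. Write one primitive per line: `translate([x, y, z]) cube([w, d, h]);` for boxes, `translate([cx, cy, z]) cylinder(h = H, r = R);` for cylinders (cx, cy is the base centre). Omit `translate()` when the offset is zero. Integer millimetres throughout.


translate([475, 410, 0]) cylinder(h = 16, r = 121);
translate([475, 410, 16]) cylinder(h = 81, r = 26);
translate([475, 410, 97]) cylinder(h = 16, r = 121);


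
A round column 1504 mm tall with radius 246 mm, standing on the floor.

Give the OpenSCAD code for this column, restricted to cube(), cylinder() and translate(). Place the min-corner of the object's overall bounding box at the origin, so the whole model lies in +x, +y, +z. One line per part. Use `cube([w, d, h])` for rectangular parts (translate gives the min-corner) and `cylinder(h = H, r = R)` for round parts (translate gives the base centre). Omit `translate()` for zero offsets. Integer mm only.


translate([246, 246, 0]) cylinder(h = 1504, r = 246);


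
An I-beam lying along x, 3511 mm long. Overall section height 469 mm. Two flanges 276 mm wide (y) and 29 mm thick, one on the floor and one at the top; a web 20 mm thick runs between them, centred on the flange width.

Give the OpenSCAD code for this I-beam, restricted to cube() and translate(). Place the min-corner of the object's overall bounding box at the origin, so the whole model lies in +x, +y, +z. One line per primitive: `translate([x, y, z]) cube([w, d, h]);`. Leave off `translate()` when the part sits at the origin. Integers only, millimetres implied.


cube([3511, 276, 29]);
translate([0, 128, 29]) cube([3511, 20, 411]);
translate([0, 0, 440]) cube([3511, 276, 29]);
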